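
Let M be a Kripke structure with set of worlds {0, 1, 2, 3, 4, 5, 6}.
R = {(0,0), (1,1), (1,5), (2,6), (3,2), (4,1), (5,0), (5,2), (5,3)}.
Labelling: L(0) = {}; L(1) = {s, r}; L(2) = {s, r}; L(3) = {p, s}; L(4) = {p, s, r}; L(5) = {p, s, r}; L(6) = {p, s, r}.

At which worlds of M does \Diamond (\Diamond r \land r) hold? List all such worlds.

1, 3, 4, 5

Let φ = \Diamond (\Diamond r \land r). Evaluate φ at each world:
  0 (successors {0}): φ is false.
  1 (successors {1, 5}): φ is true.
  2 (successors {6}): φ is false.
  3 (successors {2}): φ is true.
  4 (successors {1}): φ is true.
  5 (successors {0, 2, 3}): φ is true.
  6 (successors ∅): φ is false.
For instance, at 4:
  At 4: \Diamond (\Diamond r \land r) requires \Diamond r \land r at some successor in {1}.
    \Diamond r \land r holds at 1, so \Diamond (\Diamond r \land r) is true at 4.
      At 1: \Diamond r is true, r is true, so \Diamond r \land r is true.
Satisfying worlds: {1, 3, 4, 5}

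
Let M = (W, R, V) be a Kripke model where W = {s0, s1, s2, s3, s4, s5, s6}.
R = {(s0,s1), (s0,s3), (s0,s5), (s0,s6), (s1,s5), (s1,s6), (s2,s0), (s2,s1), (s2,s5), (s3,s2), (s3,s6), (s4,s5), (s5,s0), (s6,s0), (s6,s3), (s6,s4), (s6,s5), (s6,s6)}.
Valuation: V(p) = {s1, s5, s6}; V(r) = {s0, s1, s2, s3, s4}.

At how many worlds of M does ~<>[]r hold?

Let φ = ~<>[]r. Evaluate φ at each world:
  s0 (successors {s1, s3, s5, s6}): φ is false.
  s1 (successors {s5, s6}): φ is false.
  s2 (successors {s0, s1, s5}): φ is false.
  s3 (successors {s2, s6}): φ is true.
  s4 (successors {s5}): φ is false.
  s5 (successors {s0}): φ is true.
  s6 (successors {s0, s3, s4, s5, s6}): φ is false.
For instance, at s6:
  At s6: <>[]r is true, so ~<>[]r is false.
    At s6: <>[]r requires []r at some successor in {s0, s3, s4, s5, s6}.
      []r holds at s5, so <>[]r is true at s6.
Satisfying worlds: {s3, s5}

2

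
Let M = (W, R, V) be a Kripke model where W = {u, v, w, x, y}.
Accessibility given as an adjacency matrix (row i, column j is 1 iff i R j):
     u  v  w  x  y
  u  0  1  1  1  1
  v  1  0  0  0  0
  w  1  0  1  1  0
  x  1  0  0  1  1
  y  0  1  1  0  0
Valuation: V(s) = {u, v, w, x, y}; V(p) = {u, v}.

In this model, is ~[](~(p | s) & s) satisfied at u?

Yes

At u: [](~(p | s) & s) is false, so ~[](~(p | s) & s) is true.
  At u: [](~(p | s) & s) requires ~(p | s) & s at every successor {v, w, x, y}.
    ~(p | s) & s fails at v, so [](~(p | s) & s) is false at u.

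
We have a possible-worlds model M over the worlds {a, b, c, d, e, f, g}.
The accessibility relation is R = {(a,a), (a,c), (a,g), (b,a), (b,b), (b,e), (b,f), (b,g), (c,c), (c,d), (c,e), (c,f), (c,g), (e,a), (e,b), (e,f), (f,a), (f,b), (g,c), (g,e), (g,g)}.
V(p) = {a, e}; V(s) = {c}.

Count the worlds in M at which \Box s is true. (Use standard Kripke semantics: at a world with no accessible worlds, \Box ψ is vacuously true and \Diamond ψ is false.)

1

Let φ = \Box s. Evaluate φ at each world:
  a (successors {a, c, g}): φ is false.
  b (successors {a, b, e, f, g}): φ is false.
  c (successors {c, d, e, f, g}): φ is false.
  d (successors ∅): φ is true.
  e (successors {a, b, f}): φ is false.
  f (successors {a, b}): φ is false.
  g (successors {c, e, g}): φ is false.
For instance, at f:
  At f: \Box s requires s at every successor {a, b}.
    s fails at a, so \Box s is false at f.
Satisfying worlds: {d}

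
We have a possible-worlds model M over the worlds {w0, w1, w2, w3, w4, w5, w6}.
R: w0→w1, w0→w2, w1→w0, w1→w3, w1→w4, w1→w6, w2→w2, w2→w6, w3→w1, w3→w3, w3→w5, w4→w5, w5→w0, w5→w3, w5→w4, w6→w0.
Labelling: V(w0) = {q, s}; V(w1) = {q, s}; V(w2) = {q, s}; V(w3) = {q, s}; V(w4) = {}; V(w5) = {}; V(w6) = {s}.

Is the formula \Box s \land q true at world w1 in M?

At w1: \Box s is false, q is true, so \Box s \land q is false.
  At w1: \Box s requires s at every successor {w0, w3, w4, w6}.
    s fails at w4, so \Box s is false at w1.

No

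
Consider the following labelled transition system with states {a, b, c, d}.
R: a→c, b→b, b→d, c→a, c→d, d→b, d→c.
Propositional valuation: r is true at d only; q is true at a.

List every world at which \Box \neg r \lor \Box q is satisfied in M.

a, d

Let φ = \Box \neg r \lor \Box q. Evaluate φ at each world:
  a (successors {c}): φ is true.
  b (successors {b, d}): φ is false.
  c (successors {a, d}): φ is false.
  d (successors {b, c}): φ is true.
For instance, at b:
  At b: \Box \neg r is false, \Box q is false, so \Box \neg r \lor \Box q is false.
    At b: \Box \neg r requires \neg r at every successor {b, d}.
      \neg r fails at d, so \Box \neg r is false at b.
    At b: \Box q requires q at every successor {b, d}.
      q fails at b, so \Box q is false at b.
Satisfying worlds: {a, d}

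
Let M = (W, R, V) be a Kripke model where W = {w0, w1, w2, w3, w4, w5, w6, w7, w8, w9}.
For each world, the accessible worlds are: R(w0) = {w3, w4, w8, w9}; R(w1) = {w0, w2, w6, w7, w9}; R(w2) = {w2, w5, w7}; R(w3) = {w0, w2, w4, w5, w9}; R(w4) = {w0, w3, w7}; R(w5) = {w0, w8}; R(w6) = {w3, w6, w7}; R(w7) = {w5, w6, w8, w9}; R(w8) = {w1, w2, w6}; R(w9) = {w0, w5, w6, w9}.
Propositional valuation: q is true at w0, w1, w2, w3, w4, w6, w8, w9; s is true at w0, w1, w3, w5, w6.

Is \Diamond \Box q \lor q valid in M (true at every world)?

Let φ = \Diamond \Box q \lor q. Evaluate φ at each world:
  w0 (successors {w3, w4, w8, w9}): φ is true.
  w1 (successors {w0, w2, w6, w7, w9}): φ is true.
  w2 (successors {w2, w5, w7}): φ is true.
  w3 (successors {w0, w2, w4, w5, w9}): φ is true.
  w4 (successors {w0, w3, w7}): φ is true.
  w5 (successors {w0, w8}): φ is true.
  w6 (successors {w3, w6, w7}): φ is true.
  w7 (successors {w5, w6, w8, w9}): φ is true.
  w8 (successors {w1, w2, w6}): φ is true.
  w9 (successors {w0, w5, w6, w9}): φ is true.
For instance, at w3:
  At w3: \Diamond \Box q is true, q is true, so \Diamond \Box q \lor q is true.
    At w3: \Diamond \Box q requires \Box q at some successor in {w0, w2, w4, w5, w9}.
      \Box q holds at w0, so \Diamond \Box q is true at w3.

Yes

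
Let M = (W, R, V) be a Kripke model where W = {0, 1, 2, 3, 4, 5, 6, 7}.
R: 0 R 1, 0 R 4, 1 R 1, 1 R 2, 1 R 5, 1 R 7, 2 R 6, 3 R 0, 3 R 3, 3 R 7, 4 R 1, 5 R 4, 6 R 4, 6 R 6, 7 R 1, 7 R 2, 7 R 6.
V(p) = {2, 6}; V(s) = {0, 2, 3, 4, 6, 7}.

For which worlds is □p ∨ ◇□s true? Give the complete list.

1, 2, 3, 6, 7

Let φ = □p ∨ ◇□s. Evaluate φ at each world:
  0 (successors {1, 4}): φ is false.
  1 (successors {1, 2, 5, 7}): φ is true.
  2 (successors {6}): φ is true.
  3 (successors {0, 3, 7}): φ is true.
  4 (successors {1}): φ is false.
  5 (successors {4}): φ is false.
  6 (successors {4, 6}): φ is true.
  7 (successors {1, 2, 6}): φ is true.
For instance, at 2:
  At 2: □p is true, ◇□s is true, so □p ∨ ◇□s is true.
    At 2: □p requires p at every successor {6}.
      At 6: p is true.
    So □p is true at 2.
    At 2: ◇□s requires □s at some successor in {6}.
      □s holds at 6, so ◇□s is true at 2.
Satisfying worlds: {1, 2, 3, 6, 7}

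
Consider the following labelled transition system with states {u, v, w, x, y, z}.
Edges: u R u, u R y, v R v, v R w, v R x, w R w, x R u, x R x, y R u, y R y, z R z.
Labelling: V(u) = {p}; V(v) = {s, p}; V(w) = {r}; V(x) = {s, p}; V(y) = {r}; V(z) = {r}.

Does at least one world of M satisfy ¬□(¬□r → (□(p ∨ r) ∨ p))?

No

Let φ = ¬□(¬□r → (□(p ∨ r) ∨ p)). Evaluate φ at each world:
  u (successors {u, y}): φ is false.
  v (successors {v, w, x}): φ is false.
  w (successors {w}): φ is false.
  x (successors {u, x}): φ is false.
  y (successors {u, y}): φ is false.
  z (successors {z}): φ is false.
For instance, at v:
  At v: □(¬□r → (□(p ∨ r) ∨ p)) is true, so ¬□(¬□r → (□(p ∨ r) ∨ p)) is false.
    At v: □(¬□r → (□(p ∨ r) ∨ p)) requires ¬□r → (□(p ∨ r) ∨ p) at every successor {v, w, x}.
      At v: ¬□r → (□(p ∨ r) ∨ p) is true.
      At w: ¬□r → (□(p ∨ r) ∨ p) is true.
      At x: ¬□r → (□(p ∨ r) ∨ p) is true.
    So □(¬□r → (□(p ∨ r) ∨ p)) is true at v.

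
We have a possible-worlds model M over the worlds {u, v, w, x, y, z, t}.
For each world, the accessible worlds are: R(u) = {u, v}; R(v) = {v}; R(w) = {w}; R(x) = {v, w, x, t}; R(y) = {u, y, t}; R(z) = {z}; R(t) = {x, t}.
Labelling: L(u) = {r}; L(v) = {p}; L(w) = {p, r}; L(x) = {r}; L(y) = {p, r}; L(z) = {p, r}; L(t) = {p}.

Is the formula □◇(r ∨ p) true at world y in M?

At y: □◇(r ∨ p) requires ◇(r ∨ p) at every successor {u, y, t}.
    At u: ◇(r ∨ p) requires r ∨ p at some successor in {u, v}.
      r ∨ p holds at u, so ◇(r ∨ p) is true at u.
    At y: ◇(r ∨ p) requires r ∨ p at some successor in {u, y, t}.
      r ∨ p holds at u, so ◇(r ∨ p) is true at y.
    At t: ◇(r ∨ p) requires r ∨ p at some successor in {x, t}.
      r ∨ p holds at x, so ◇(r ∨ p) is true at t.
So □◇(r ∨ p) is true at y.

Yes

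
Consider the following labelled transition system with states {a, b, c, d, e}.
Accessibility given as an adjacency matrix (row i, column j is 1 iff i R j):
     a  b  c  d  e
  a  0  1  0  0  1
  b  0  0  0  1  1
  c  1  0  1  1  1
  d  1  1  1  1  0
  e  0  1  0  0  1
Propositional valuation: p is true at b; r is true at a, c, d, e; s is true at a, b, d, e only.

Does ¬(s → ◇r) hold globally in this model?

Let φ = ¬(s → ◇r). Evaluate φ at each world:
  a (successors {b, e}): φ is false.
  b (successors {d, e}): φ is false.
  c (successors {a, c, d, e}): φ is false.
  d (successors {a, b, c, d}): φ is false.
  e (successors {b, e}): φ is false.
Detail at a (counterexample):
  At a: s → ◇r is true, so ¬(s → ◇r) is false.
    At a: s is true, ◇r is true, so s → ◇r is true.
      At a: ◇r requires r at some successor in {b, e}.
        r holds at e, so ◇r is true at a.

No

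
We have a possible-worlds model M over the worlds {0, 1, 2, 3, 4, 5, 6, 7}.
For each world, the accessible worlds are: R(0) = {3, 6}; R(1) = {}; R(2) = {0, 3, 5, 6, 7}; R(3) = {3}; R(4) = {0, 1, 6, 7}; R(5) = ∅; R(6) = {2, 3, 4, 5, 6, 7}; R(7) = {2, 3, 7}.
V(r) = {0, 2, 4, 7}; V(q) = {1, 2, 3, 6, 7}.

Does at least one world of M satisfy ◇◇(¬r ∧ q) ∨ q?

Let φ = ◇◇(¬r ∧ q) ∨ q. Evaluate φ at each world:
  0 (successors {3, 6}): φ is true.
  1 (successors ∅): φ is true.
  2 (successors {0, 3, 5, 6, 7}): φ is true.
  3 (successors {3}): φ is true.
  4 (successors {0, 1, 6, 7}): φ is true.
  5 (successors ∅): φ is false.
  6 (successors {2, 3, 4, 5, 6, 7}): φ is true.
  7 (successors {2, 3, 7}): φ is true.
Detail at 0 (witness):
  At 0: ◇◇(¬r ∧ q) is true, q is false, so ◇◇(¬r ∧ q) ∨ q is true.
    At 0: ◇◇(¬r ∧ q) requires ◇(¬r ∧ q) at some successor in {3, 6}.
      ◇(¬r ∧ q) holds at 3, so ◇◇(¬r ∧ q) is true at 0.

Yes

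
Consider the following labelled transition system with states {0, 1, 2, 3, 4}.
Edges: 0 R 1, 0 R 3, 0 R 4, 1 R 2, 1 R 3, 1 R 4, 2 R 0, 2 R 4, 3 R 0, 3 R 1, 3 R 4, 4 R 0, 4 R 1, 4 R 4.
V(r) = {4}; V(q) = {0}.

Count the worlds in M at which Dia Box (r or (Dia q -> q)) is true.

5

Let φ = Dia Box (r or (Dia q -> q)). Evaluate φ at each world:
  0 (successors {1, 3, 4}): φ is true.
  1 (successors {2, 3, 4}): φ is true.
  2 (successors {0, 4}): φ is true.
  3 (successors {0, 1, 4}): φ is true.
  4 (successors {0, 1, 4}): φ is true.
For instance, at 0:
  At 0: Dia Box (r or (Dia q -> q)) requires Box (r or (Dia q -> q)) at some successor in {1, 3, 4}.
    Box (r or (Dia q -> q)) holds at 3, so Dia Box (r or (Dia q -> q)) is true at 0.
      At 3: Box (r or (Dia q -> q)) requires r or (Dia q -> q) at every successor {0, 1, 4}.
        At 0: r or (Dia q -> q) is true.
        At 1: r or (Dia q -> q) is true.
        At 4: r or (Dia q -> q) is true.
      So Box (r or (Dia q -> q)) is true at 3.
Satisfying worlds: {0, 1, 2, 3, 4}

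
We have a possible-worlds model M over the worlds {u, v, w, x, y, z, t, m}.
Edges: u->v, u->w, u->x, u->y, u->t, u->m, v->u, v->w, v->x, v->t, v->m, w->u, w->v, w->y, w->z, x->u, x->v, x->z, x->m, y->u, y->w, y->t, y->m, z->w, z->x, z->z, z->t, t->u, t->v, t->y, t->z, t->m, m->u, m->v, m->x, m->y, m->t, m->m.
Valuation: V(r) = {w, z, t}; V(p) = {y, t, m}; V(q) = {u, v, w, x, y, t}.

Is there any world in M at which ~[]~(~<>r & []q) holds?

Let φ = ~[]~(~<>r & []q). Evaluate φ at each world:
  u (successors {v, w, x, y, t, m}): φ is false.
  v (successors {u, w, x, t, m}): φ is false.
  w (successors {u, v, y, z}): φ is false.
  x (successors {u, v, z, m}): φ is false.
  y (successors {u, w, t, m}): φ is false.
  z (successors {w, x, z, t}): φ is false.
  t (successors {u, v, y, z, m}): φ is false.
  m (successors {u, v, x, y, t, m}): φ is false.
For instance, at y:
  At y: []~(~<>r & []q) is true, so ~[]~(~<>r & []q) is false.
    At y: []~(~<>r & []q) requires ~(~<>r & []q) at every successor {u, w, t, m}.
      At u: ~(~<>r & []q) is true.
      At w: ~(~<>r & []q) is true.
      At t: ~(~<>r & []q) is true.
      At m: ~(~<>r & []q) is true.
    So []~(~<>r & []q) is true at y.

No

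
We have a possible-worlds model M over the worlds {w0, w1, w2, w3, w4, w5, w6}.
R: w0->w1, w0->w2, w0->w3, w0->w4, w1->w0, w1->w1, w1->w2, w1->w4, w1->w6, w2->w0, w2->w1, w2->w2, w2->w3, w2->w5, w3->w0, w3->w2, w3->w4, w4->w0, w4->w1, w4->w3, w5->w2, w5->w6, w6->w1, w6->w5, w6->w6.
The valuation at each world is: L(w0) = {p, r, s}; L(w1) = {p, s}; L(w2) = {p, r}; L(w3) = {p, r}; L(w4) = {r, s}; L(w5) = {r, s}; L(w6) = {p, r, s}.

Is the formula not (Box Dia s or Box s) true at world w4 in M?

No

At w4: Box Dia s or Box s is true, so not (Box Dia s or Box s) is false.
  At w4: Box Dia s is true, Box s is false, so Box Dia s or Box s is true.
    At w4: Box Dia s requires Dia s at every successor {w0, w1, w3}.
      At w0: Dia s is true.
      At w1: Dia s is true.
      At w3: Dia s is true.
    So Box Dia s is true at w4.
    At w4: Box s requires s at every successor {w0, w1, w3}.
      s fails at w3, so Box s is false at w4.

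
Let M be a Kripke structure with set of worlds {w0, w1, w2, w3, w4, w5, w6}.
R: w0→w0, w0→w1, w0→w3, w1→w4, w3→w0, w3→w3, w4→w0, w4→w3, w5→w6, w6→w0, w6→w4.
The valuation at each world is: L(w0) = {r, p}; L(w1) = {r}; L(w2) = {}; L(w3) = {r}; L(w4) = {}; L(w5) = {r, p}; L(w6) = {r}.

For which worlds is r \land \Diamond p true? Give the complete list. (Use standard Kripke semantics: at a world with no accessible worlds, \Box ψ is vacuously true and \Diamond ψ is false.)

Let φ = r \land \Diamond p. Evaluate φ at each world:
  w0 (successors {w0, w1, w3}): φ is true.
  w1 (successors {w4}): φ is false.
  w2 (successors ∅): φ is false.
  w3 (successors {w0, w3}): φ is true.
  w4 (successors {w0, w3}): φ is false.
  w5 (successors {w6}): φ is false.
  w6 (successors {w0, w4}): φ is true.
For instance, at w4:
  At w4: r is false, \Diamond p is true, so r \land \Diamond p is false.
    At w4: \Diamond p requires p at some successor in {w0, w3}.
      p holds at w0, so \Diamond p is true at w4.
Satisfying worlds: {w0, w3, w6}

w0, w3, w6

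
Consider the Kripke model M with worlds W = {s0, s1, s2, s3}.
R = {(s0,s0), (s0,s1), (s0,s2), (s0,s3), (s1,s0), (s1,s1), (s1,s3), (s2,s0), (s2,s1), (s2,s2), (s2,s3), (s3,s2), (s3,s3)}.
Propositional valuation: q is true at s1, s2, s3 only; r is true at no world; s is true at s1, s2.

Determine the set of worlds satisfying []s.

Let φ = []s. Evaluate φ at each world:
  s0 (successors {s0, s1, s2, s3}): φ is false.
  s1 (successors {s0, s1, s3}): φ is false.
  s2 (successors {s0, s1, s2, s3}): φ is false.
  s3 (successors {s2, s3}): φ is false.
For instance, at s0:
  At s0: []s requires s at every successor {s0, s1, s2, s3}.
    s fails at s0, so []s is false at s0.
Satisfying worlds: none.

none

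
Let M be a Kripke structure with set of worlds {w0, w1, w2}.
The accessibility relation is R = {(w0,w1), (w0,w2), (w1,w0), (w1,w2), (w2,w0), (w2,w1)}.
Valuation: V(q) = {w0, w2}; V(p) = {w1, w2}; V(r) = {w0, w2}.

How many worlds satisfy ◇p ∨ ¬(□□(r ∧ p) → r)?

3

Let φ = ◇p ∨ ¬(□□(r ∧ p) → r). Evaluate φ at each world:
  w0 (successors {w1, w2}): φ is true.
  w1 (successors {w0, w2}): φ is true.
  w2 (successors {w0, w1}): φ is true.
For instance, at w0:
  At w0: ◇p is true, ¬(□□(r ∧ p) → r) is false, so ◇p ∨ ¬(□□(r ∧ p) → r) is true.
    At w0: ◇p requires p at some successor in {w1, w2}.
      p holds at w1, so ◇p is true at w0.
    At w0: □□(r ∧ p) → r is true, so ¬(□□(r ∧ p) → r) is false.
      At w0: □□(r ∧ p) is false, r is true, so □□(r ∧ p) → r is true.
Satisfying worlds: {w0, w1, w2}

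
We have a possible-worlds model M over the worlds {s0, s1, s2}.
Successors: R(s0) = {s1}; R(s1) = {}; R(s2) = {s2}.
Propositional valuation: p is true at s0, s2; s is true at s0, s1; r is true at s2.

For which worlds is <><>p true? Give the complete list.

s2

Recall that <>ψ holds at a world iff ψ holds at some accessible world.
Let φ = <><>p. Evaluate φ at each world:
  s0 (successors {s1}): φ is false.
  s1 (successors ∅): φ is false.
  s2 (successors {s2}): φ is true.
For instance, at s0:
  At s0: <><>p requires <>p at some successor in {s1}.
    At s1: <>p is false.
  So <><>p is false at s0.
Satisfying worlds: {s2}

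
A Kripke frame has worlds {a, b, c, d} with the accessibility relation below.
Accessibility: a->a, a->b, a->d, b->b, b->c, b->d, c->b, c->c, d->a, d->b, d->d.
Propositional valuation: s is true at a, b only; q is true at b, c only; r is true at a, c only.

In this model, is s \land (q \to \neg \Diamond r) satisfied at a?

At a: s is true, q \to \neg \Diamond r is true, so s \land (q \to \neg \Diamond r) is true.
  At a: q is false, \neg \Diamond r is false, so q \to \neg \Diamond r is true.
    At a: \Diamond r is true, so \neg \Diamond r is false.
      At a: \Diamond r requires r at some successor in {a, b, d}.
        r holds at a, so \Diamond r is true at a.

Yes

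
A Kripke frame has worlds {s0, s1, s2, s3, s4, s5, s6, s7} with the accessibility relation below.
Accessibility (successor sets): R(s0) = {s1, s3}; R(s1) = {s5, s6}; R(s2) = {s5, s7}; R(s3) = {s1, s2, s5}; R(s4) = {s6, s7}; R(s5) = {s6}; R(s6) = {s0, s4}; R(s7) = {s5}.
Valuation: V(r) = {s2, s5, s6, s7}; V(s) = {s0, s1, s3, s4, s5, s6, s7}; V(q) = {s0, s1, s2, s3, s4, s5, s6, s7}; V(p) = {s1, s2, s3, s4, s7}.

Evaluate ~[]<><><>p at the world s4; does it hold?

At s4: []<><><>p is true, so ~[]<><><>p is false.
  At s4: []<><><>p requires <><><>p at every successor {s6, s7}.
      At s6: <><><>p requires <><>p at some successor in {s0, s4}.
        <><>p holds at s0, so <><><>p is true at s6.
      At s7: <><><>p requires <><>p at some successor in {s5}.
        <><>p holds at s5, so <><><>p is true at s7.
  So []<><><>p is true at s4.

No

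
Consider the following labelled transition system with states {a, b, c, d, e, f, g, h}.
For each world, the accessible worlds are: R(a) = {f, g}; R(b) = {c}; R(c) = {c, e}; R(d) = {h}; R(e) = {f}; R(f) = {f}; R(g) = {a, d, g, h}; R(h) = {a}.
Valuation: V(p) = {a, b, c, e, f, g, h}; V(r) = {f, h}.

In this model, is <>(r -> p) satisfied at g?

Yes

At g: <>(r -> p) requires r -> p at some successor in {a, d, g, h}.
  r -> p holds at a, so <>(r -> p) is true at g.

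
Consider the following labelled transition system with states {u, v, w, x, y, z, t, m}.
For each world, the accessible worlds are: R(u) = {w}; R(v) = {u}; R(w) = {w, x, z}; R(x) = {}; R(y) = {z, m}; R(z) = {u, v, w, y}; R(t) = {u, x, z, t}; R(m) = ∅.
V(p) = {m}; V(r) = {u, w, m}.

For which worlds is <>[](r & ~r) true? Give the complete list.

w, y, t

Let φ = <>[](r & ~r). Evaluate φ at each world:
  u (successors {w}): φ is false.
  v (successors {u}): φ is false.
  w (successors {w, x, z}): φ is true.
  x (successors ∅): φ is false.
  y (successors {z, m}): φ is true.
  z (successors {u, v, w, y}): φ is false.
  t (successors {u, x, z, t}): φ is true.
  m (successors ∅): φ is false.
For instance, at z:
  At z: <>[](r & ~r) requires [](r & ~r) at some successor in {u, v, w, y}.
    At u: [](r & ~r) is false.
    At v: [](r & ~r) is false.
    At w: [](r & ~r) is false.
    At y: [](r & ~r) is false.
  So <>[](r & ~r) is false at z.
Satisfying worlds: {w, y, t}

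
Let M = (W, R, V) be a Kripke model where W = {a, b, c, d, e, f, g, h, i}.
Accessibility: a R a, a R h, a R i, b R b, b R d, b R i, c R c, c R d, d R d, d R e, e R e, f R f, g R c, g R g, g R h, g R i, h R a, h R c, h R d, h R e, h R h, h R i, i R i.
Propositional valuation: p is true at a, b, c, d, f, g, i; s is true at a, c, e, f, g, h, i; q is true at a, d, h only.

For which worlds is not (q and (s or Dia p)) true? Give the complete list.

Recall that Dia ψ holds at a world iff ψ holds at some accessible world.
Let φ = not (q and (s or Dia p)). Evaluate φ at each world:
  a (successors {a, h, i}): φ is false.
  b (successors {b, d, i}): φ is true.
  c (successors {c, d}): φ is true.
  d (successors {d, e}): φ is false.
  e (successors {e}): φ is true.
  f (successors {f}): φ is true.
  g (successors {c, g, h, i}): φ is true.
  h (successors {a, c, d, e, h, i}): φ is false.
  i (successors {i}): φ is true.
For instance, at a:
  At a: q and (s or Dia p) is true, so not (q and (s or Dia p)) is false.
    At a: q is true, s or Dia p is true, so q and (s or Dia p) is true.
      At a: s is true, Dia p is true, so s or Dia p is true.
Satisfying worlds: {b, c, e, f, g, i}

b, c, e, f, g, i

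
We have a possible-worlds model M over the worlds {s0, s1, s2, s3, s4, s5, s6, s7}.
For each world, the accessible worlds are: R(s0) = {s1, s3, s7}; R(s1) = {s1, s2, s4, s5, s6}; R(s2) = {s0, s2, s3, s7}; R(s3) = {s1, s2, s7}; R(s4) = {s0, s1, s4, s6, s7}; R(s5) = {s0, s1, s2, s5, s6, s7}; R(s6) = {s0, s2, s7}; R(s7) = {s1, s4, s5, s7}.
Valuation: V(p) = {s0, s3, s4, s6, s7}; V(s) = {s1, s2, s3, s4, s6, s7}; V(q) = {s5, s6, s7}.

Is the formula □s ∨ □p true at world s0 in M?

Yes

At s0: □s is true, □p is false, so □s ∨ □p is true.
  At s0: □s requires s at every successor {s1, s3, s7}.
    At s1: s is true.
    At s3: s is true.
    At s7: s is true.
  So □s is true at s0.
  At s0: □p requires p at every successor {s1, s3, s7}.
    p fails at s1, so □p is false at s0.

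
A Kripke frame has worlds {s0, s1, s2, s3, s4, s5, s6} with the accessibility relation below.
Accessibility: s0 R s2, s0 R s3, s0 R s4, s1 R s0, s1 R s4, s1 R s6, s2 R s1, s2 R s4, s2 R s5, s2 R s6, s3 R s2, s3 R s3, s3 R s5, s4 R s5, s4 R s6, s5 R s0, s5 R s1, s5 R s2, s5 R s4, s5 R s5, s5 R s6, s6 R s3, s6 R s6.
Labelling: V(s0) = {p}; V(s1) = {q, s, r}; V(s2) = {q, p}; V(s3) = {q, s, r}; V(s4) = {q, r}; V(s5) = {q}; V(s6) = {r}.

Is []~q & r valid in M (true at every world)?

No

Let φ = []~q & r. Evaluate φ at each world:
  s0 (successors {s2, s3, s4}): φ is false.
  s1 (successors {s0, s4, s6}): φ is false.
  s2 (successors {s1, s4, s5, s6}): φ is false.
  s3 (successors {s2, s3, s5}): φ is false.
  s4 (successors {s5, s6}): φ is false.
  s5 (successors {s0, s1, s2, s4, s5, s6}): φ is false.
  s6 (successors {s3, s6}): φ is false.
Detail at s0 (counterexample):
  At s0: []~q is false, r is false, so []~q & r is false.
    At s0: []~q requires ~q at every successor {s2, s3, s4}.
      ~q fails at s2, so []~q is false at s0.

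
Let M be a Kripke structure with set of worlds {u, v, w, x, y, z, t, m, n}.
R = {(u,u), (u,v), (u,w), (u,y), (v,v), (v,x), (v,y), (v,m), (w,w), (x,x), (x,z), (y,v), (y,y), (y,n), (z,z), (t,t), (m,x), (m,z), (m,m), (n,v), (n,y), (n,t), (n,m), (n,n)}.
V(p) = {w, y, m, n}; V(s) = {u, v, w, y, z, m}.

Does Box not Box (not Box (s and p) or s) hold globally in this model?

Recall that Box ψ holds at a world iff ψ holds at every accessible world, and Dia ψ holds iff ψ holds at some accessible world.
Let φ = Box not Box (not Box (s and p) or s). Evaluate φ at each world:
  u (successors {u, v, w, y}): φ is false.
  v (successors {v, x, y, m}): φ is false.
  w (successors {w}): φ is false.
  x (successors {x, z}): φ is false.
  y (successors {v, y, n}): φ is false.
  z (successors {z}): φ is false.
  t (successors {t}): φ is false.
  m (successors {x, z, m}): φ is false.
  n (successors {v, y, t, m, n}): φ is false.
Detail at u (counterexample):
  At u: Box not Box (not Box (s and p) or s) requires not Box (not Box (s and p) or s) at every successor {u, v, w, y}.
    not Box (not Box (s and p) or s) fails at u, so Box not Box (not Box (s and p) or s) is false at u.
      At u: Box (not Box (s and p) or s) is true, so not Box (not Box (s and p) or s) is false.

No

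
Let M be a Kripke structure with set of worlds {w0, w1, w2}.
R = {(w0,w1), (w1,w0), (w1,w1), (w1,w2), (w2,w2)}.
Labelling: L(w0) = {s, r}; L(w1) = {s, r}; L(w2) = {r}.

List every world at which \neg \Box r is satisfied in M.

Let φ = \neg \Box r. Evaluate φ at each world:
  w0 (successors {w1}): φ is false.
  w1 (successors {w0, w1, w2}): φ is false.
  w2 (successors {w2}): φ is false.
For instance, at w2:
  At w2: \Box r is true, so \neg \Box r is false.
    At w2: \Box r requires r at every successor {w2}.
      At w2: r is true.
    So \Box r is true at w2.
Satisfying worlds: none.

none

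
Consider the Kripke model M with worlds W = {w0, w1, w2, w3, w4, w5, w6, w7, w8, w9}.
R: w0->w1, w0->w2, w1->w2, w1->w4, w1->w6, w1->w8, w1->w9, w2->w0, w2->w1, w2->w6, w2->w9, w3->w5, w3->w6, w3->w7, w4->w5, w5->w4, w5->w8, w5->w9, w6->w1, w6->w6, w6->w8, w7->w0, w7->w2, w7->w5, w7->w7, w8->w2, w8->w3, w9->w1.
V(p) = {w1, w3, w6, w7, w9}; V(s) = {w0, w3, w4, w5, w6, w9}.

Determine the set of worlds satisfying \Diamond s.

Let φ = \Diamond s. Evaluate φ at each world:
  w0 (successors {w1, w2}): φ is false.
  w1 (successors {w2, w4, w6, w8, w9}): φ is true.
  w2 (successors {w0, w1, w6, w9}): φ is true.
  w3 (successors {w5, w6, w7}): φ is true.
  w4 (successors {w5}): φ is true.
  w5 (successors {w4, w8, w9}): φ is true.
  w6 (successors {w1, w6, w8}): φ is true.
  w7 (successors {w0, w2, w5, w7}): φ is true.
  w8 (successors {w2, w3}): φ is true.
  w9 (successors {w1}): φ is false.
For instance, at w8:
  At w8: \Diamond s requires s at some successor in {w2, w3}.
    s holds at w3, so \Diamond s is true at w8.
Satisfying worlds: {w1, w2, w3, w4, w5, w6, w7, w8}

w1, w2, w3, w4, w5, w6, w7, w8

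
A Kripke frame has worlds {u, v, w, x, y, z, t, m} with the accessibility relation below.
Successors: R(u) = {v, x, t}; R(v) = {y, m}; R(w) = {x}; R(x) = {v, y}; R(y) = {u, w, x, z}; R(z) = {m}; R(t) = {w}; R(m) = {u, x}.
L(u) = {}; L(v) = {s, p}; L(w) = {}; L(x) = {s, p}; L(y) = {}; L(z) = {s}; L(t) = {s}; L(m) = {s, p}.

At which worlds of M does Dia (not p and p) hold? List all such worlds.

none

Let φ = Dia (not p and p). Evaluate φ at each world:
  u (successors {v, x, t}): φ is false.
  v (successors {y, m}): φ is false.
  w (successors {x}): φ is false.
  x (successors {v, y}): φ is false.
  y (successors {u, w, x, z}): φ is false.
  z (successors {m}): φ is false.
  t (successors {w}): φ is false.
  m (successors {u, x}): φ is false.
For instance, at y:
  At y: Dia (not p and p) requires not p and p at some successor in {u, w, x, z}.
    At u: not p and p is false.
    At w: not p and p is false.
    At x: not p and p is false.
    At z: not p and p is false.
  So Dia (not p and p) is false at y.
Satisfying worlds: none.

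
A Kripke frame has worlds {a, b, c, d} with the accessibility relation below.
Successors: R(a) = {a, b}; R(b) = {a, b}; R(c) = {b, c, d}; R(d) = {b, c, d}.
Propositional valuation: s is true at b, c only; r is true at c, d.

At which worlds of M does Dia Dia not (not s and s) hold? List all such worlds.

a, b, c, d

Recall that Dia ψ holds at a world iff ψ holds at some accessible world.
Let φ = Dia Dia not (not s and s). Evaluate φ at each world:
  a (successors {a, b}): φ is true.
  b (successors {a, b}): φ is true.
  c (successors {b, c, d}): φ is true.
  d (successors {b, c, d}): φ is true.
For instance, at b:
  At b: Dia Dia not (not s and s) requires Dia not (not s and s) at some successor in {a, b}.
    Dia not (not s and s) holds at a, so Dia Dia not (not s and s) is true at b.
      At a: Dia not (not s and s) requires not (not s and s) at some successor in {a, b}.
        not (not s and s) holds at a, so Dia not (not s and s) is true at a.
Satisfying worlds: {a, b, c, d}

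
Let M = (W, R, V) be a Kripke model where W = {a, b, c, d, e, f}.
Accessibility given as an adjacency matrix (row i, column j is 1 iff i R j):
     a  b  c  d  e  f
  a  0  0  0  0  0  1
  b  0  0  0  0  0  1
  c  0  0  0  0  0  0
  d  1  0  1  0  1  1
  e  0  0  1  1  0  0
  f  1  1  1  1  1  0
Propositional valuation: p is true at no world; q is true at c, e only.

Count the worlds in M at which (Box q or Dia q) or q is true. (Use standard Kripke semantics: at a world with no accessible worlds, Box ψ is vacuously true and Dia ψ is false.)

Recall that Box ψ holds at a world iff ψ holds at every accessible world, and Dia ψ holds iff ψ holds at some accessible world.
Let φ = (Box q or Dia q) or q. Evaluate φ at each world:
  a (successors {f}): φ is false.
  b (successors {f}): φ is false.
  c (successors ∅): φ is true.
  d (successors {a, c, e, f}): φ is true.
  e (successors {c, d}): φ is true.
  f (successors {a, b, c, d, e}): φ is true.
For instance, at d:
  At d: Box q or Dia q is true, q is false, so (Box q or Dia q) or q is true.
    At d: Box q is false, Dia q is true, so Box q or Dia q is true.
      At d: Box q requires q at every successor {a, c, e, f}.
        q fails at a, so Box q is false at d.
      At d: Dia q requires q at some successor in {a, c, e, f}.
        q holds at c, so Dia q is true at d.
Satisfying worlds: {c, d, e, f}

4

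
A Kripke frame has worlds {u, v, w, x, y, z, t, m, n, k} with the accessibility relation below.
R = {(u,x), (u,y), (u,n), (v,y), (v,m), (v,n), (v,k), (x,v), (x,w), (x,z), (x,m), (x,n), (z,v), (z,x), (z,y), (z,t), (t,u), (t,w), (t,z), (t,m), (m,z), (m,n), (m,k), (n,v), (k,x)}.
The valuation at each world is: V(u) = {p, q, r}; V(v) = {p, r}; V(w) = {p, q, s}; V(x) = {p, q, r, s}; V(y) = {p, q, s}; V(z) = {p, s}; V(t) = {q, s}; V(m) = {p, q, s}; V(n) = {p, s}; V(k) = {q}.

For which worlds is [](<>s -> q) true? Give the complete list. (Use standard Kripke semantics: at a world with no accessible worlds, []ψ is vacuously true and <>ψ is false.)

u, v, w, y, k

Recall that []ψ holds at a world iff ψ holds at every accessible world, and <>ψ holds iff ψ holds at some accessible world.
Let φ = [](<>s -> q). Evaluate φ at each world:
  u (successors {x, y, n}): φ is true.
  v (successors {y, m, n, k}): φ is true.
  w (successors ∅): φ is true.
  x (successors {v, w, z, m, n}): φ is false.
  y (successors ∅): φ is true.
  z (successors {v, x, y, t}): φ is false.
  t (successors {u, w, z, m}): φ is false.
  m (successors {z, n, k}): φ is false.
  n (successors {v}): φ is false.
  k (successors {x}): φ is true.
For instance, at z:
  At z: [](<>s -> q) requires <>s -> q at every successor {v, x, y, t}.
    <>s -> q fails at v, so [](<>s -> q) is false at z.
      At v: <>s is true, q is false, so <>s -> q is false.
Satisfying worlds: {u, v, w, y, k}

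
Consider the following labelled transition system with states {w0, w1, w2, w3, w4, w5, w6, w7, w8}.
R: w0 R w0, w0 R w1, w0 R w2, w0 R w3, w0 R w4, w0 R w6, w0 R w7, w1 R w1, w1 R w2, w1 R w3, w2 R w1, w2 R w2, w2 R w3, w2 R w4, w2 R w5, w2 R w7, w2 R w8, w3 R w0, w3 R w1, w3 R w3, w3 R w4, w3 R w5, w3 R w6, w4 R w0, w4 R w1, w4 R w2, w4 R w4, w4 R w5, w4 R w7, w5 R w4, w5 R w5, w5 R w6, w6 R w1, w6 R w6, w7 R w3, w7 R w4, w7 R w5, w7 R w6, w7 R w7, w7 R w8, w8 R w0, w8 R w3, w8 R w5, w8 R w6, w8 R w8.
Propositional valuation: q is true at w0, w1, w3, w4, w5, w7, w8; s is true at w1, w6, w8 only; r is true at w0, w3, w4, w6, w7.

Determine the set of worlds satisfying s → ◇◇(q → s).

Let φ = s → ◇◇(q → s). Evaluate φ at each world:
  w0 (successors {w0, w1, w2, w3, w4, w6, w7}): φ is true.
  w1 (successors {w1, w2, w3}): φ is true.
  w2 (successors {w1, w2, w3, w4, w5, w7, w8}): φ is true.
  w3 (successors {w0, w1, w3, w4, w5, w6}): φ is true.
  w4 (successors {w0, w1, w2, w4, w5, w7}): φ is true.
  w5 (successors {w4, w5, w6}): φ is true.
  w6 (successors {w1, w6}): φ is true.
  w7 (successors {w3, w4, w5, w6, w7, w8}): φ is true.
  w8 (successors {w0, w3, w5, w6, w8}): φ is true.
For instance, at w5:
  At w5: s is false, ◇◇(q → s) is true, so s → ◇◇(q → s) is true.
    At w5: ◇◇(q → s) requires ◇(q → s) at some successor in {w4, w5, w6}.
      ◇(q → s) holds at w4, so ◇◇(q → s) is true at w5.
Satisfying worlds: {w0, w1, w2, w3, w4, w5, w6, w7, w8}

w0, w1, w2, w3, w4, w5, w6, w7, w8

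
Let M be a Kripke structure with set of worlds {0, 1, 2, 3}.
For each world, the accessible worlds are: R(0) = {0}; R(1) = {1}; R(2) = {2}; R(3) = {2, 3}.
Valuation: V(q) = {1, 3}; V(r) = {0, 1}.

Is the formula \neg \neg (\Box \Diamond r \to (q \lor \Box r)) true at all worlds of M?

Let φ = \neg \neg (\Box \Diamond r \to (q \lor \Box r)). Evaluate φ at each world:
  0 (successors {0}): φ is true.
  1 (successors {1}): φ is true.
  2 (successors {2}): φ is true.
  3 (successors {2, 3}): φ is true.
For instance, at 3:
  At 3: \neg (\Box \Diamond r \to (q \lor \Box r)) is false, so \neg \neg (\Box \Diamond r \to (q \lor \Box r)) is true.
    At 3: \Box \Diamond r \to (q \lor \Box r) is true, so \neg (\Box \Diamond r \to (q \lor \Box r)) is false.
      At 3: \Box \Diamond r is false, q \lor \Box r is true, so \Box \Diamond r \to (q \lor \Box r) is true.

Yes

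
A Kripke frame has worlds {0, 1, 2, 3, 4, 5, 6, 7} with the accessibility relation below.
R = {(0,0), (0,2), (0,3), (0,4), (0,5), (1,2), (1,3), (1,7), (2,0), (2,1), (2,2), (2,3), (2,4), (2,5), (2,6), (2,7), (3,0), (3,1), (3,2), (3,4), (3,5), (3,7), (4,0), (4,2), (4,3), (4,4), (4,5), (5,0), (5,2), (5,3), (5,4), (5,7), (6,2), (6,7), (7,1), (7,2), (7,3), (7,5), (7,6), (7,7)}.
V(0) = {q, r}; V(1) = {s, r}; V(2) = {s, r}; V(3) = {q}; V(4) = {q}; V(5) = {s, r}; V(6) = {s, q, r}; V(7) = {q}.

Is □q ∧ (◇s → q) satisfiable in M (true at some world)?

No

Let φ = □q ∧ (◇s → q). Evaluate φ at each world:
  0 (successors {0, 2, 3, 4, 5}): φ is false.
  1 (successors {2, 3, 7}): φ is false.
  2 (successors {0, 1, 2, 3, 4, 5, 6, 7}): φ is false.
  3 (successors {0, 1, 2, 4, 5, 7}): φ is false.
  4 (successors {0, 2, 3, 4, 5}): φ is false.
  5 (successors {0, 2, 3, 4, 7}): φ is false.
  6 (successors {2, 7}): φ is false.
  7 (successors {1, 2, 3, 5, 6, 7}): φ is false.
For instance, at 3:
  At 3: □q is false, ◇s → q is true, so □q ∧ (◇s → q) is false.
    At 3: □q requires q at every successor {0, 1, 2, 4, 5, 7}.
      q fails at 1, so □q is false at 3.
    At 3: ◇s is true, q is true, so ◇s → q is true.
      At 3: ◇s requires s at some successor in {0, 1, 2, 4, 5, 7}.
        s holds at 1, so ◇s is true at 3.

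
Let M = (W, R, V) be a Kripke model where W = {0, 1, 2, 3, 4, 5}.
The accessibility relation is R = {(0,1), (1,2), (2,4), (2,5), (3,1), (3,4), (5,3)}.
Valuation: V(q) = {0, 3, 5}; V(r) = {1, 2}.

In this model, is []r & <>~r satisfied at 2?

At 2: []r is false, <>~r is true, so []r & <>~r is false.
  At 2: []r requires r at every successor {4, 5}.
    r fails at 4, so []r is false at 2.
  At 2: <>~r requires ~r at some successor in {4, 5}.
    ~r holds at 4, so <>~r is true at 2.

No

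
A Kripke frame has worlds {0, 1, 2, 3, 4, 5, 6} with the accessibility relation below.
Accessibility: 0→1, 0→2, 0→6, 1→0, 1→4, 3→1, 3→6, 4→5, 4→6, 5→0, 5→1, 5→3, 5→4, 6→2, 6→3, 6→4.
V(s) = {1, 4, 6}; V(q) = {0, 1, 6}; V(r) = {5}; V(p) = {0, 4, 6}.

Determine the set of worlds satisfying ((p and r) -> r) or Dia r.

Recall that Dia ψ holds at a world iff ψ holds at some accessible world.
Let φ = ((p and r) -> r) or Dia r. Evaluate φ at each world:
  0 (successors {1, 2, 6}): φ is true.
  1 (successors {0, 4}): φ is true.
  2 (successors ∅): φ is true.
  3 (successors {1, 6}): φ is true.
  4 (successors {5, 6}): φ is true.
  5 (successors {0, 1, 3, 4}): φ is true.
  6 (successors {2, 3, 4}): φ is true.
For instance, at 1:
  At 1: (p and r) -> r is true, Dia r is false, so ((p and r) -> r) or Dia r is true.
    At 1: Dia r requires r at some successor in {0, 4}.
      At 0: r is false.
      At 4: r is false.
    So Dia r is false at 1.
Satisfying worlds: {0, 1, 2, 3, 4, 5, 6}

0, 1, 2, 3, 4, 5, 6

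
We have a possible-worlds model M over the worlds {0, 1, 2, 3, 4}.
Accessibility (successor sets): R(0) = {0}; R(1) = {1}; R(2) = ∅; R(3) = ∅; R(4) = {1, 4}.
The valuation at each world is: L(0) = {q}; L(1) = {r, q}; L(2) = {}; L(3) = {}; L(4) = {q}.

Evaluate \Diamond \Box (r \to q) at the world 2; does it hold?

At 2: no accessible worlds, so \Diamond \Box (r \to q) is false.

No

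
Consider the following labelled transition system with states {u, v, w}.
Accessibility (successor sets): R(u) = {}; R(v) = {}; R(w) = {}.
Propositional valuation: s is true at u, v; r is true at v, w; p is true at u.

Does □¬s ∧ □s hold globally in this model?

Recall that □ψ holds at a world iff ψ holds at every accessible world, and ◇ψ holds iff ψ holds at some accessible world.
Let φ = □¬s ∧ □s. Evaluate φ at each world:
  u (successors ∅): φ is true.
  v (successors ∅): φ is true.
  w (successors ∅): φ is true.
For instance, at w:
  At w: □¬s is true, □s is true, so □¬s ∧ □s is true.
    At w: no accessible worlds, so □¬s holds vacuously.
    At w: no accessible worlds, so □s holds vacuously.

Yes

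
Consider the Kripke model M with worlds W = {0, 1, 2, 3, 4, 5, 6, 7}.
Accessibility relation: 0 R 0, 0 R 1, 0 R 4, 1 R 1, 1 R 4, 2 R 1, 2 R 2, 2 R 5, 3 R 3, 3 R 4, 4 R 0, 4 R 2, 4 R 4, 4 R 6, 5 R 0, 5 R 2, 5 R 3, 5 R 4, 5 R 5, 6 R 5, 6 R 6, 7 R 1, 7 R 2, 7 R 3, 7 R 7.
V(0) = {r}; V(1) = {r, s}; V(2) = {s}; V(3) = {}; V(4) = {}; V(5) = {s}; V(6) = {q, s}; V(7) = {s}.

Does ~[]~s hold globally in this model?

No

Let φ = ~[]~s. Evaluate φ at each world:
  0 (successors {0, 1, 4}): φ is true.
  1 (successors {1, 4}): φ is true.
  2 (successors {1, 2, 5}): φ is true.
  3 (successors {3, 4}): φ is false.
  4 (successors {0, 2, 4, 6}): φ is true.
  5 (successors {0, 2, 3, 4, 5}): φ is true.
  6 (successors {5, 6}): φ is true.
  7 (successors {1, 2, 3, 7}): φ is true.
Detail at 3 (counterexample):
  At 3: []~s is true, so ~[]~s is false.
    At 3: []~s requires ~s at every successor {3, 4}.
      At 3: ~s is true.
      At 4: ~s is true.
    So []~s is true at 3.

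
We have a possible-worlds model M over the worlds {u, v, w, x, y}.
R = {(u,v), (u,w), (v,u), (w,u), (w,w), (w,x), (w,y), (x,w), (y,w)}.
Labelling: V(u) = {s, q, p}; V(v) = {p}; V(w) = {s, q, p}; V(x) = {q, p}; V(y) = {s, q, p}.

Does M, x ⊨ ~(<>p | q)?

Recall that <>ψ holds at a world iff ψ holds at some accessible world.
At x: <>p | q is true, so ~(<>p | q) is false.
  At x: <>p is true, q is true, so <>p | q is true.
    At x: <>p requires p at some successor in {w}.
      p holds at w, so <>p is true at x.

No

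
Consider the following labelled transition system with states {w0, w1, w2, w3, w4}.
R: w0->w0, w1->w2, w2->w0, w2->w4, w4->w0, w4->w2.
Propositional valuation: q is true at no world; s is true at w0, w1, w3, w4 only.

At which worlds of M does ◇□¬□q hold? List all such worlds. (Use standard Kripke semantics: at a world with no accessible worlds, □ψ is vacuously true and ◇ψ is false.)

Let φ = ◇□¬□q. Evaluate φ at each world:
  w0 (successors {w0}): φ is true.
  w1 (successors {w2}): φ is true.
  w2 (successors {w0, w4}): φ is true.
  w3 (successors ∅): φ is false.
  w4 (successors {w0, w2}): φ is true.
For instance, at w0:
  At w0: ◇□¬□q requires □¬□q at some successor in {w0}.
    □¬□q holds at w0, so ◇□¬□q is true at w0.
      At w0: □¬□q requires ¬□q at every successor {w0}.
        At w0: ¬□q is true.
      So □¬□q is true at w0.
Satisfying worlds: {w0, w1, w2, w4}

w0, w1, w2, w4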